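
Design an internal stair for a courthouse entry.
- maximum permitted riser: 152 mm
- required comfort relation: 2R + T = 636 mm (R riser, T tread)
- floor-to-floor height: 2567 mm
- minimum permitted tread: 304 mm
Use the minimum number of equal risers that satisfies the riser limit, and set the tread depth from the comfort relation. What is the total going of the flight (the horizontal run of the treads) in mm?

2567 / 152 = 16.888 → round up to 17 risers.
Riser R = 2567 / 17 = 151 mm, within the 152 mm limit.
Tread T = 636 − 2 × 151 = 334 mm (≥ 304 mm).
17 risers give 16 treads; going = 16 × 334 = 5344 mm.

5344 mm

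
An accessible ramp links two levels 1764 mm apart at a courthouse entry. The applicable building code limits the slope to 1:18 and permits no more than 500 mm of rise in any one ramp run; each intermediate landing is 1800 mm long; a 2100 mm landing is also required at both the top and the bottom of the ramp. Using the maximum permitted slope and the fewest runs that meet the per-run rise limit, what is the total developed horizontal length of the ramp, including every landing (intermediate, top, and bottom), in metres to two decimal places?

1764 / 500 = 3.53, so 4 ramp runs are needed. That means 3 intermediate landings.
Ramp run (horizontal) at 1:18: 1764 × 18 = 31752 mm.
Intermediate landings: 3 × 1800 = 5400 mm.
Top and bottom landings: 2 × 2100 = 4200 mm.
Total = 31752 + 5400 + 4200 = 41352 mm.
= 41.35 m.

41.35 m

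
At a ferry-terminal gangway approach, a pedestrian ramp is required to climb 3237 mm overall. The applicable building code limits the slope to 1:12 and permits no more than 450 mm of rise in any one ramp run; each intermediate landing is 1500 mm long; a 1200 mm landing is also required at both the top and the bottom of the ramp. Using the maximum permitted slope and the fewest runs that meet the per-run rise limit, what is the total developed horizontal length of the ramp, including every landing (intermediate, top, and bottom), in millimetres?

51744 mm

At most 450 each: 3237/450 = 7.19, giving 8 ramp runs. That means 7 intermediate landings.
Horizontal run for 3237 mm of rise at 1:12 is 3237 × 12 = 38844 mm.
7 intermediate landings contribute 7 × 1500 = 10500 mm.
Top and bottom landings: 2 × 1200 = 2400 mm.
Total = 38844 + 10500 + 2400 = 51744 mm.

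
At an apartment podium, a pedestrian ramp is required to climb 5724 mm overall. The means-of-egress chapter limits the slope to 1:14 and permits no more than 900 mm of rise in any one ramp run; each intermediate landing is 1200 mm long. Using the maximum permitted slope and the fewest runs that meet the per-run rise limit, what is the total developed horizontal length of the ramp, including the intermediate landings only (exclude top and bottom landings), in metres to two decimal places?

87.34 m

5724 / 900 = 6.360 → round up to 7 ramp runs. That means 6 intermediate landings.
Ramp run (horizontal) at 1:14: 5724 × 14 = 80136 mm.
6 intermediate landings contribute 6 × 1200 = 7200 mm.
Total developed length = 80136 + 7200 = 87336 mm.
= 87.34 m.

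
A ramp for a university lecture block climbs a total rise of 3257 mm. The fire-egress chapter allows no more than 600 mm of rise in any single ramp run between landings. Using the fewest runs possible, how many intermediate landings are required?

5 intermediate landings

3257 / 600 = 5.43, so 6 ramp runs are needed.
6 runs are separated by 5 intermediate landings.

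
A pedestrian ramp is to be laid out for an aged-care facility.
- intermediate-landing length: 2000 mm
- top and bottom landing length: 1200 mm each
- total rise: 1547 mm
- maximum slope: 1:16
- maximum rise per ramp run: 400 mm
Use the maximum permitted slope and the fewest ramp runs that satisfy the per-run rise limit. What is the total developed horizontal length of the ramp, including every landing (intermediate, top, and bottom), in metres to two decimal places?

33.15 m

1547 / 400 = 3.868 → round up to 4 ramp runs. That means 3 intermediate landings.
Ramp run (horizontal) at 1:16: 1547 × 16 = 24752 mm.
Intermediate landings: 3 × 2000 = 6000 mm.
Top and bottom landings: 2 × 1200 = 2400 mm.
Total = 24752 + 6000 + 2400 = 33152 mm.
= 33.15 m.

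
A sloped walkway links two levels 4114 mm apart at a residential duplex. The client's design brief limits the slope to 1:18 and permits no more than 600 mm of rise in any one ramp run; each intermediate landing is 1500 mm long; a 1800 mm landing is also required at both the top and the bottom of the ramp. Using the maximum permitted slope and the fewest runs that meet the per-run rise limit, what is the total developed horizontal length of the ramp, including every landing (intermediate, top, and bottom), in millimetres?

86652 mm

4114 / 600 = 6.86, so 7 ramp runs are needed. That means 6 intermediate landings.
Horizontal run for 4114 mm of rise at 1:18 is 4114 × 18 = 74052 mm.
6 intermediate landings contribute 6 × 1500 = 9000 mm.
Top and bottom landings: 2 × 1800 = 3600 mm.
Total = 74052 + 9000 + 3600 = 86652 mm.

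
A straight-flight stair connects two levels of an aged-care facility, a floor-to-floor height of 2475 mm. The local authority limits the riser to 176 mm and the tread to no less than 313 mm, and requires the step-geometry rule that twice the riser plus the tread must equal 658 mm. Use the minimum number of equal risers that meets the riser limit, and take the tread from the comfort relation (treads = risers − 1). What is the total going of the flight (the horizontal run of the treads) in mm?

2475 / 176 = 14.06, so 15 risers are needed.
Riser R = 2475 / 15 = 165 mm, within the 176 mm limit.
From 2R + T = 658: T = 658 − 330 = 328 mm.
15 risers give 14 treads; going = 14 × 328 = 4592 mm.

4592 mm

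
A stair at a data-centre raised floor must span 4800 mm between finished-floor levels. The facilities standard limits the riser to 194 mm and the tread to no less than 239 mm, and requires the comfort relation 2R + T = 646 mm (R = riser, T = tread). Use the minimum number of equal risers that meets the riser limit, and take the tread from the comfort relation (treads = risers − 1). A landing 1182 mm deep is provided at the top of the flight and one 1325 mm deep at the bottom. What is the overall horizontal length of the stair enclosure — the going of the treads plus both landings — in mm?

8795 mm

4800 / 194 = 24.74, so 25 risers are needed.
Riser R = 4800 / 25 = 192 mm, within the 194 mm limit.
From 2R + T = 646: T = 646 − 384 = 262 mm.
Going = (25 − 1) × 262 = 6288 mm.
Add landings: 6288 + 1182 + 1325 = 8795 mm.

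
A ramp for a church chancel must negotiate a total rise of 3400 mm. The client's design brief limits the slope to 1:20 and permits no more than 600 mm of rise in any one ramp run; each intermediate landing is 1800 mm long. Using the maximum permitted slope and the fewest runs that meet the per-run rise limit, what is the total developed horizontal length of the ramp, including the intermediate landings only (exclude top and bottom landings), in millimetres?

77000 mm

3400 / 600 = 5.667 → round up to 6 ramp runs. That means 5 intermediate landings.
Horizontal run for 3400 mm of rise at 1:20 is 3400 × 20 = 68000 mm.
5 intermediate landings contribute 5 × 1800 = 9000 mm.
Total developed length = 68000 + 9000 = 77000 mm.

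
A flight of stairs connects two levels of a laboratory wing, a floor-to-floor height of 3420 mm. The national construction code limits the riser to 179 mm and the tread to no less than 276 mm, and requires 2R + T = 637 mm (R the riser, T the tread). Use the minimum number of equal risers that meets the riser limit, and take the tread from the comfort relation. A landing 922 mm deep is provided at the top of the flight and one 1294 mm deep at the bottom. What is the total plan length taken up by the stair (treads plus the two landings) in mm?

3420 / 179 = 19.106 → round up to 20 risers.
R = 3420 ÷ 20 = 171 mm.
T = 637 − 2·171 = 295 mm, which satisfies the 276 mm minimum.
Going = (20 − 1) × 295 = 5605 mm.
Add landings: 5605 + 922 + 1294 = 7821 mm.

7821 mm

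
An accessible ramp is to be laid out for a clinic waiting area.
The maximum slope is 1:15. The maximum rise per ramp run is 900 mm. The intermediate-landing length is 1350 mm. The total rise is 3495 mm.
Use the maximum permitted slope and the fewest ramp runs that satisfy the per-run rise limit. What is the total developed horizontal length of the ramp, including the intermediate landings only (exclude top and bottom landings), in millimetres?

At most 900 each: 3495/900 = 3.88, giving 4 ramp runs. That means 3 intermediate landings.
Horizontal run for 3495 mm of rise at 1:15 is 3495 × 15 = 52425 mm.
3 intermediate landings contribute 3 × 1350 = 4050 mm.
Developed length = 52425 + 4050 = 56475 mm.

56475 mm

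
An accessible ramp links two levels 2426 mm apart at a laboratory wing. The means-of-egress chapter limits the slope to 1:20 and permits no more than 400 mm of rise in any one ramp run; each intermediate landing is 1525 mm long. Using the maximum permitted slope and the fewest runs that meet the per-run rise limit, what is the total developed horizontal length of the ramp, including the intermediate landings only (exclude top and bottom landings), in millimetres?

57670 mm

2426 / 400 = 6.065 → round up to 7 ramp runs. That means 6 intermediate landings.
Horizontal run for 2426 mm of rise at 1:20 is 2426 × 20 = 48520 mm.
6 intermediate landings contribute 6 × 1525 = 9150 mm.
Developed length = 48520 + 9150 = 57670 mm.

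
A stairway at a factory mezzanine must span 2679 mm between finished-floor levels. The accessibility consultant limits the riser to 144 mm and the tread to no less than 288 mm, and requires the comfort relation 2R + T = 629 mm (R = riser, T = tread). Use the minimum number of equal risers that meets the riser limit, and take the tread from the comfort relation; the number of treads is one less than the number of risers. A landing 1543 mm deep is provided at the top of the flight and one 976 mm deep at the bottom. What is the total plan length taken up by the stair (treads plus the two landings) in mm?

2679 / 144 = 18.604 → round up to 19 risers.
Each riser is 2679/19 = 141 mm (≤ 144 mm).
From 2R + T = 629: T = 629 − 282 = 347 mm.
Going = (19 − 1) × 347 = 6246 mm.
Enclosure = 6246 + 1543 + 976 = 8765 mm.

8765 mm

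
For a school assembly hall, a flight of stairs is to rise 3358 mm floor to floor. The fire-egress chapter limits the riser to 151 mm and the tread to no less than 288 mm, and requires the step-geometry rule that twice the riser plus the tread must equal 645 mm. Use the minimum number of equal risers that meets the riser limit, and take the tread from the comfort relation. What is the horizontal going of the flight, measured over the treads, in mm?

7766 mm

⌈3358/151⌉ = 23 risers.
Each riser is 3358/23 = 146 mm (≤ 151 mm).
Tread T = 645 − 2 × 146 = 353 mm (≥ 288 mm).
23 risers give 22 treads; going = 22 × 353 = 7766 mm.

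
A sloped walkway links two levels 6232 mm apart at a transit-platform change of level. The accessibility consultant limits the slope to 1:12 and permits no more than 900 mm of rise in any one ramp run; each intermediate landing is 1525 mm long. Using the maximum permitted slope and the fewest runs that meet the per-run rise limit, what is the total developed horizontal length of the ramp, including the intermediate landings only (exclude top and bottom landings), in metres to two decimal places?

⌈6232/900⌉ = 7 ramp runs. That means 6 intermediate landings.
Horizontal run for 6232 mm of rise at 1:12 is 6232 × 12 = 74784 mm.
6 intermediate landings contribute 6 × 1525 = 9150 mm.
Total developed length = 74784 + 9150 = 83934 mm.
= 83.93 m.

83.93 m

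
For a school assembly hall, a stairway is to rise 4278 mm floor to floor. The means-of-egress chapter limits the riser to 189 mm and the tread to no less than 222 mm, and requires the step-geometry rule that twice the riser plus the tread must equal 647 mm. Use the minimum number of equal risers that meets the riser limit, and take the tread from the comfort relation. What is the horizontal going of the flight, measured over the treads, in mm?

6050 mm

4278 / 189 = 22.635 → round up to 23 risers.
Each riser is 4278/23 = 186 mm (≤ 189 mm).
T = 647 − 2·186 = 275 mm, which satisfies the 222 mm minimum.
23 risers give 22 treads; going = 22 × 275 = 6050 mm.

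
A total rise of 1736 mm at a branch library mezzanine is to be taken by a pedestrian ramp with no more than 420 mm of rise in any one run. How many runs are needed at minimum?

1736 / 420 = 4.133 → round up to 5 ramp runs.

5 runs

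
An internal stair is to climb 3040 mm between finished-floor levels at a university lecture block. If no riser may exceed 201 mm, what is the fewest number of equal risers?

⌈3040/201⌉ = 16 risers.

16 risers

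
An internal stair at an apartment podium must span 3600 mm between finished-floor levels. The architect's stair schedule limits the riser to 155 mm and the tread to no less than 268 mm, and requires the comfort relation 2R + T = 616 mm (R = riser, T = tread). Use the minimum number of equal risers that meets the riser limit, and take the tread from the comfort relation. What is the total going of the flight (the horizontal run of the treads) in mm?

7268 mm

3600 / 155 = 23.23, so 24 risers are needed.
Riser R = 3600 / 24 = 150 mm, within the 155 mm limit.
T = 616 − 2·150 = 316 mm, which satisfies the 268 mm minimum.
24 risers give 23 treads; going = 23 × 316 = 7268 mm.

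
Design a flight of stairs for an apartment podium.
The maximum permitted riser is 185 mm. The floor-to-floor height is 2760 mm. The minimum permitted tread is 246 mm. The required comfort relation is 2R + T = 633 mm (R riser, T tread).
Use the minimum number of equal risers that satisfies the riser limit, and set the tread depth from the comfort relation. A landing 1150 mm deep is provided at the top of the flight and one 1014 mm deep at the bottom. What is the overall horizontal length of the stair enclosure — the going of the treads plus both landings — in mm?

5874 mm

2760 / 185 = 14.92, so 15 risers are needed.
Riser R = 2760 / 15 = 184 mm, within the 185 mm limit.
Tread T = 633 − 2 × 184 = 265 mm (≥ 246 mm).
Going = (15 − 1) × 265 = 3710 mm.
Enclosure = 3710 + 1150 + 1014 = 5874 mm.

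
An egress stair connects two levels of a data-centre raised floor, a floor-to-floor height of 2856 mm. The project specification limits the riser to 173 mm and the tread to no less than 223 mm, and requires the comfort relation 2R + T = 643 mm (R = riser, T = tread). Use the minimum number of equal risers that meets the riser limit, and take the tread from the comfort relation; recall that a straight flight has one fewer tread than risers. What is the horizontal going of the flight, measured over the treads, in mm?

⌈2856/173⌉ = 17 risers.
Riser R = 2856 / 17 = 168 mm, within the 173 mm limit.
T = 643 − 2·168 = 307 mm, which satisfies the 223 mm minimum.
Treads = 17 − 1 = 16; going = 16 × 307 = 4912 mm.

4912 mm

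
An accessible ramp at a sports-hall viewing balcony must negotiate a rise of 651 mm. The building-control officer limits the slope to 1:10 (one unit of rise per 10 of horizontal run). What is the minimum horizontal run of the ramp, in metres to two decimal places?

At 1:10 the run is 10 × 651 = 6510 mm.
6510 mm = 6.51 m.

6.51 m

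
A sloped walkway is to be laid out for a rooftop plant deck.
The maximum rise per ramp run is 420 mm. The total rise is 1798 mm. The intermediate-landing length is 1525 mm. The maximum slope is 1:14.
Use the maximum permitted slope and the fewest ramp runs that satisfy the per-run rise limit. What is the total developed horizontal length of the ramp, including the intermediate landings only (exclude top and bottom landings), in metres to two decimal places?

1798 / 420 = 4.28, so 5 ramp runs are needed. That means 4 intermediate landings.
Horizontal run for 1798 mm of rise at 1:14 is 1798 × 14 = 25172 mm.
4 intermediate landings contribute 4 × 1525 = 6100 mm.
Developed length = 25172 + 6100 = 31272 mm.
= 31.27 m.

31.27 m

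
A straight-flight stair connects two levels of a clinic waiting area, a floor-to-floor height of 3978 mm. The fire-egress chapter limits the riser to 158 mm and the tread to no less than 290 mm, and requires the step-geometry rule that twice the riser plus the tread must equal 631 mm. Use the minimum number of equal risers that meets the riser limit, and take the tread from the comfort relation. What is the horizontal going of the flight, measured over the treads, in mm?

8125 mm

⌈3978/158⌉ = 26 risers.
Each riser is 3978/26 = 153 mm (≤ 158 mm).
T = 631 − 2·153 = 325 mm, which satisfies the 290 mm minimum.
26 risers give 25 treads; going = 25 × 325 = 8125 mm.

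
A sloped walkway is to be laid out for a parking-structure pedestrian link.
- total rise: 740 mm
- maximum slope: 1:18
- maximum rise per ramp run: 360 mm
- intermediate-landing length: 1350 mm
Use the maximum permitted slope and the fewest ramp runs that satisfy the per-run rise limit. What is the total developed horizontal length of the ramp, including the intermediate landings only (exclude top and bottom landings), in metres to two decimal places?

740 / 360 = 2.06, so 3 ramp runs are needed. That means 2 intermediate landings.
Horizontal run for 740 mm of rise at 1:18 is 740 × 18 = 13320 mm.
Intermediate landings: 2 × 1350 = 2700 mm.
Developed length = 13320 + 2700 = 16020 mm.
= 16.02 m.

16.02 m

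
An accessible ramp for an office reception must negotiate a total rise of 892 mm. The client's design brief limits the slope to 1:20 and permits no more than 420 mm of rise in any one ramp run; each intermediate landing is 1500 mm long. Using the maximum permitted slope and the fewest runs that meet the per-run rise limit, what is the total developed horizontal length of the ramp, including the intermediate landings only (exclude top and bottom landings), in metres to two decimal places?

892 / 420 = 2.12, so 3 ramp runs are needed. That means 2 intermediate landings.
Ramp run (horizontal) at 1:20: 892 × 20 = 17840 mm.
2 intermediate landings contribute 2 × 1500 = 3000 mm.
Total developed length = 17840 + 3000 = 20840 mm.
= 20.84 m.

20.84 m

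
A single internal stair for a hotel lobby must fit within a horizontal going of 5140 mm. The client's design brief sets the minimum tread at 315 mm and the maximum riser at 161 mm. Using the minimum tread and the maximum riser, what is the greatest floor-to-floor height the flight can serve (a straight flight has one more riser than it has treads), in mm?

Treads that fit: ⌊5140 / 315⌋ = 16.
Risers = treads + 1 = 17.
Maximum height = 17 × 161 = 2737 mm.

2737 mm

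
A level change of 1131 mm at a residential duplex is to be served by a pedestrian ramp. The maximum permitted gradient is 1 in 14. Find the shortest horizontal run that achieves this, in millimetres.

Run = rise × 14 = 1131 × 14 = 15834 mm.

15834 mm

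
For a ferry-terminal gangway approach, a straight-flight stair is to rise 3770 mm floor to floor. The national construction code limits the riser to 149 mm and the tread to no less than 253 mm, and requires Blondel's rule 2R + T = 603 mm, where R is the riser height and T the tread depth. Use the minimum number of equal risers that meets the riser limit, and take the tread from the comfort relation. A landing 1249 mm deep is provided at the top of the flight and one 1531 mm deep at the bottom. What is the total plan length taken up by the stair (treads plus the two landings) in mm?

3770 / 149 = 25.30, so 26 risers are needed.
R = 3770 ÷ 26 = 145 mm.
T = 603 − 2·145 = 313 mm, which satisfies the 253 mm minimum.
Going = (26 − 1) × 313 = 7825 mm.
Add landings: 7825 + 1249 + 1531 = 10605 mm.

10605 mm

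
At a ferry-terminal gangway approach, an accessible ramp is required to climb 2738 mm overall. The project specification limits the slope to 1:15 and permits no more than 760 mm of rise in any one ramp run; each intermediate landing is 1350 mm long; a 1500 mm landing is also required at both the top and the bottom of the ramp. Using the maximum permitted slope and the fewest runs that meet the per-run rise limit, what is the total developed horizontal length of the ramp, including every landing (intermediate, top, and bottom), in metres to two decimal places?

At most 760 each: 2738/760 = 3.60, giving 4 ramp runs. That means 3 intermediate landings.
Ramp run (horizontal) at 1:15: 2738 × 15 = 41070 mm.
Intermediate landings: 3 × 1350 = 4050 mm.
Top and bottom landings: 2 × 1500 = 3000 mm.
Total = 41070 + 4050 + 3000 = 48120 mm.
= 48.12 m.

48.12 m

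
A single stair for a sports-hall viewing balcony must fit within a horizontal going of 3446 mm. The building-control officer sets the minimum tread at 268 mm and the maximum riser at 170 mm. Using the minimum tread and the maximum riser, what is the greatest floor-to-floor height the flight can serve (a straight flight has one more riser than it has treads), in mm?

2210 mm

Treads that fit: ⌊3446 / 268⌋ = 12.
Risers = treads + 1 = 13.
Maximum height = 13 × 170 = 2210 mm.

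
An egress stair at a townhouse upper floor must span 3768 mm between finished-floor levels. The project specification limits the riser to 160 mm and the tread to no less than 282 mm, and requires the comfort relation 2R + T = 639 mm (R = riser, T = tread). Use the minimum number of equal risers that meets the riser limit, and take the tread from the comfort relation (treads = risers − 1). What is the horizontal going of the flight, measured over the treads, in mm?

7475 mm

3768 / 160 = 23.550 → round up to 24 risers.
R = 3768 ÷ 24 = 157 mm.
From 2R + T = 639: T = 639 − 314 = 325 mm.
Treads = 24 − 1 = 23; going = 23 × 325 = 7475 mm.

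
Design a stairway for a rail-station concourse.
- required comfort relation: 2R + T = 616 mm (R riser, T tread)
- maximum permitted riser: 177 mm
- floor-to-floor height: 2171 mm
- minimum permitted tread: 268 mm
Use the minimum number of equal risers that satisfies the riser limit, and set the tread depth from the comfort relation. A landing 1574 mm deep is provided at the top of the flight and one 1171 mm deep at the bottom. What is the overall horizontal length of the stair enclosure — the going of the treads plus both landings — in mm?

⌈2171/177⌉ = 13 risers.
Each riser is 2171/13 = 167 mm (≤ 177 mm).
Tread T = 616 − 2 × 167 = 282 mm (≥ 268 mm).
13 risers give 12 treads; going = 12 × 282 = 3384 mm.
Enclosure = 3384 + 1574 + 1171 = 6129 mm.

6129 mm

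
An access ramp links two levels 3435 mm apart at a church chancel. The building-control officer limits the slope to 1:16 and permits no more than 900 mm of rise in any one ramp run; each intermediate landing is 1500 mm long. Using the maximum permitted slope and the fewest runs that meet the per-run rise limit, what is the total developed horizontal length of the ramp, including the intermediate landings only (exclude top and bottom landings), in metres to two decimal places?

3435 / 900 = 3.82, so 4 ramp runs are needed. That means 3 intermediate landings.
Horizontal run for 3435 mm of rise at 1:16 is 3435 × 16 = 54960 mm.
Intermediate landings: 3 × 1500 = 4500 mm.
Developed length = 54960 + 4500 = 59460 mm.
= 59.46 m.

59.46 m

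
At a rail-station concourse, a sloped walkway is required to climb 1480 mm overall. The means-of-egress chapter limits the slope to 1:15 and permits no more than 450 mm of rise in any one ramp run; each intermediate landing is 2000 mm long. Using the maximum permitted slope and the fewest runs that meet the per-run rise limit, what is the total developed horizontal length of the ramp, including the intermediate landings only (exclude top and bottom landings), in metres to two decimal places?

⌈1480/450⌉ = 4 ramp runs. That means 3 intermediate landings.
Ramp run (horizontal) at 1:15: 1480 × 15 = 22200 mm.
3 intermediate landings contribute 3 × 2000 = 6000 mm.
Developed length = 22200 + 6000 = 28200 mm.
= 28.20 m.

28.20 m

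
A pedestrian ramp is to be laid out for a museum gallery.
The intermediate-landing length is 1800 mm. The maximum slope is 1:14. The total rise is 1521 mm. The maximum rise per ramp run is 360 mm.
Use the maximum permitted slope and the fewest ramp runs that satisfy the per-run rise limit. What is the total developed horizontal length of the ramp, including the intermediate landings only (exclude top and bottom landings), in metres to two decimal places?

⌈1521/360⌉ = 5 ramp runs. That means 4 intermediate landings.
Horizontal run for 1521 mm of rise at 1:14 is 1521 × 14 = 21294 mm.
4 intermediate landings contribute 4 × 1800 = 7200 mm.
Developed length = 21294 + 7200 = 28494 mm.
= 28.49 m.

28.49 m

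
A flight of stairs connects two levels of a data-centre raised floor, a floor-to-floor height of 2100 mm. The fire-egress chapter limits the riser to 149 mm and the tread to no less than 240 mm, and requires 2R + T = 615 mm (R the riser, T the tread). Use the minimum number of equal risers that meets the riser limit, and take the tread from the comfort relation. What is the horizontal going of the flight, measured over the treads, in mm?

4690 mm

2100 / 149 = 14.09, so 15 risers are needed.
R = 2100 ÷ 15 = 140 mm.
T = 615 − 2·140 = 335 mm, which satisfies the 240 mm minimum.
15 risers give 14 treads; going = 14 × 335 = 4690 mm.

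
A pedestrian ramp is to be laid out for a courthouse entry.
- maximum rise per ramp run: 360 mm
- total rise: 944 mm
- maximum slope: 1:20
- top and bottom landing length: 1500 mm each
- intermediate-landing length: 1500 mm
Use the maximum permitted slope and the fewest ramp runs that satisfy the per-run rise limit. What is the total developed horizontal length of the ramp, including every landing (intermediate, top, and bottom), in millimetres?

24880 mm

At most 360 each: 944/360 = 2.62, giving 3 ramp runs. That means 2 intermediate landings.
Ramp run (horizontal) at 1:20: 944 × 20 = 18880 mm.
Intermediate landings: 2 × 1500 = 3000 mm.
Top and bottom landings: 2 × 1500 = 3000 mm.
Total = 18880 + 3000 + 3000 = 24880 mm.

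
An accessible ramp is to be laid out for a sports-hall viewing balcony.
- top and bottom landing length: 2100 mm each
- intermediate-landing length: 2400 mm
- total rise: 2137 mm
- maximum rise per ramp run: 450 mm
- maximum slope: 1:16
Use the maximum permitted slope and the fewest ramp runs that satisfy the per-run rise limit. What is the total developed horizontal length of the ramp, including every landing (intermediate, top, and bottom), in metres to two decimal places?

47.99 m

2137 / 450 = 4.749 → round up to 5 ramp runs. That means 4 intermediate landings.
Horizontal run for 2137 mm of rise at 1:16 is 2137 × 16 = 34192 mm.
Intermediate landings: 4 × 2400 = 9600 mm.
Top and bottom landings: 2 × 2100 = 4200 mm.
Total = 34192 + 9600 + 4200 = 47992 mm.
= 47.99 m.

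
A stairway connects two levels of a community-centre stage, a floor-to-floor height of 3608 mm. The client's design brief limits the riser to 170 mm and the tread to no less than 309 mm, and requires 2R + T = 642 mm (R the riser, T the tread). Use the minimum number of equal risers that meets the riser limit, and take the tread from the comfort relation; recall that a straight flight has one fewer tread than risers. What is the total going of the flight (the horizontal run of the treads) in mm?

⌈3608/170⌉ = 22 risers.
Each riser is 3608/22 = 164 mm (≤ 170 mm).
From 2R + T = 642: T = 642 − 328 = 314 mm.
Going = (22 − 1) × 314 = 6594 mm.

6594 mm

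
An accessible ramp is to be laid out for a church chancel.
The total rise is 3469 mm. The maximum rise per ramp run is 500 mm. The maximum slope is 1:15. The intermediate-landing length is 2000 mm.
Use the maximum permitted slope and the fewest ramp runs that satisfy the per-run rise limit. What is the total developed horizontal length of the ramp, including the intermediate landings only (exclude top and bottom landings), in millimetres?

3469 / 500 = 6.938 → round up to 7 ramp runs. That means 6 intermediate landings.
Ramp run (horizontal) at 1:15: 3469 × 15 = 52035 mm.
Intermediate landings: 6 × 2000 = 12000 mm.
Total developed length = 52035 + 12000 = 64035 mm.

64035 mm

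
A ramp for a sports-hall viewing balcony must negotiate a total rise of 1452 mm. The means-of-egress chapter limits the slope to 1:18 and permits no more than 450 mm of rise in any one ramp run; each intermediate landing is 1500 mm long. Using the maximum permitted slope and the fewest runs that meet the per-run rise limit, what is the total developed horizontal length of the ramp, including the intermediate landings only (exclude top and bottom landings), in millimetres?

1452 / 450 = 3.23, so 4 ramp runs are needed. That means 3 intermediate landings.
Ramp run (horizontal) at 1:18: 1452 × 18 = 26136 mm.
3 intermediate landings contribute 3 × 1500 = 4500 mm.
Developed length = 26136 + 4500 = 30636 mm.

30636 mm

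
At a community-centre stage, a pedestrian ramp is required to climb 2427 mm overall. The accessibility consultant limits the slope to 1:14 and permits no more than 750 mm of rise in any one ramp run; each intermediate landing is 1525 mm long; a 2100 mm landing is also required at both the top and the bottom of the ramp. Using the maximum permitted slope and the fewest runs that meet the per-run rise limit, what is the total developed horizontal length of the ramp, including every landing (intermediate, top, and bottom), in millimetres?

⌈2427/750⌉ = 4 ramp runs. That means 3 intermediate landings.
Ramp run (horizontal) at 1:14: 2427 × 14 = 33978 mm.
Intermediate landings: 3 × 1525 = 4575 mm.
Top and bottom landings: 2 × 2100 = 4200 mm.
Total = 33978 + 4575 + 4200 = 42753 mm.

42753 mm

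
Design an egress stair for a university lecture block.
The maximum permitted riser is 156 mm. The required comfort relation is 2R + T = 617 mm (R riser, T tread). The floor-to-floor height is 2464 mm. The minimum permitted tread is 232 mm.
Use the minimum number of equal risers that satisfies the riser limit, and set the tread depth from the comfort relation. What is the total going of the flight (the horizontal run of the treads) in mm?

4635 mm

2464 / 156 = 15.795 → round up to 16 risers.
Each riser is 2464/16 = 154 mm (≤ 156 mm).
Tread T = 617 − 2 × 154 = 309 mm (≥ 232 mm).
16 risers give 15 treads; going = 15 × 309 = 4635 mm.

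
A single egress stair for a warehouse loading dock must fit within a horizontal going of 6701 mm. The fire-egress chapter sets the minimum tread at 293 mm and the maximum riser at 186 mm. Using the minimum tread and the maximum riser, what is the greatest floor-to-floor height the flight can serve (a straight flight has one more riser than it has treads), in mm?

4278 mm

Treads that fit: ⌊6701 / 293⌋ = 22.
Risers = treads + 1 = 23.
Maximum height = 23 × 186 = 4278 mm.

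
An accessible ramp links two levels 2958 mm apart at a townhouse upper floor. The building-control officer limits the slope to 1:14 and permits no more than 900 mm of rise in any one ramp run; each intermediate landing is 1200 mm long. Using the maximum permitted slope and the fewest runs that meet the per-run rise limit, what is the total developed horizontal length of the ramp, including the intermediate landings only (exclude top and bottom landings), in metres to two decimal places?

2958 / 900 = 3.287 → round up to 4 ramp runs. That means 3 intermediate landings.
Horizontal run for 2958 mm of rise at 1:14 is 2958 × 14 = 41412 mm.
3 intermediate landings contribute 3 × 1200 = 3600 mm.
Developed length = 41412 + 3600 = 45012 mm.
= 45.01 m.

45.01 m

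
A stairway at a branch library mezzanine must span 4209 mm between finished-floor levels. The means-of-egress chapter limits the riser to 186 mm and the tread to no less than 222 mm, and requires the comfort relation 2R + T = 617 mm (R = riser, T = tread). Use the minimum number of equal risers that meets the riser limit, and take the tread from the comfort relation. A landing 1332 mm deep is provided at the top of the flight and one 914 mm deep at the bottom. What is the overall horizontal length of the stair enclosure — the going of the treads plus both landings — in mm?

7768 mm

4209 / 186 = 22.63, so 23 risers are needed.
Each riser is 4209/23 = 183 mm (≤ 186 mm).
Tread T = 617 − 2 × 183 = 251 mm (≥ 222 mm).
Treads = 23 − 1 = 22; going = 22 × 251 = 5522 mm.
Add landings: 5522 + 1332 + 914 = 7768 mm.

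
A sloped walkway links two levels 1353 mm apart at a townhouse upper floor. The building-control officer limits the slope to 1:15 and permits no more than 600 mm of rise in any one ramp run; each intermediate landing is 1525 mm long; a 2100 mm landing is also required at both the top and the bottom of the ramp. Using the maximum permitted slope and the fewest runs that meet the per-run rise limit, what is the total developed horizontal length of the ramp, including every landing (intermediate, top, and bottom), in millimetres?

27545 mm

At most 600 each: 1353/600 = 2.25, giving 3 ramp runs. That means 2 intermediate landings.
Ramp run (horizontal) at 1:15: 1353 × 15 = 20295 mm.
2 intermediate landings contribute 2 × 1525 = 3050 mm.
Top and bottom landings: 2 × 2100 = 4200 mm.
Total = 20295 + 3050 + 4200 = 27545 mm.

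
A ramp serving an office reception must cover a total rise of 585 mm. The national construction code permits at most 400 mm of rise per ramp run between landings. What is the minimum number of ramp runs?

2 runs

At most 400 each: 585/400 = 1.46, giving 2 ramp runs.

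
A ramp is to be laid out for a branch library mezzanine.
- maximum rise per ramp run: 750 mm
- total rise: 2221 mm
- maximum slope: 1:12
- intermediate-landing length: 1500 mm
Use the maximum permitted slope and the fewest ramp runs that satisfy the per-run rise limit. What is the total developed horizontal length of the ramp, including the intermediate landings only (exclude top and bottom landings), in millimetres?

⌈2221/750⌉ = 3 ramp runs. That means 2 intermediate landings.
Horizontal run for 2221 mm of rise at 1:12 is 2221 × 12 = 26652 mm.
2 intermediate landings contribute 2 × 1500 = 3000 mm.
Developed length = 26652 + 3000 = 29652 mm.

29652 mm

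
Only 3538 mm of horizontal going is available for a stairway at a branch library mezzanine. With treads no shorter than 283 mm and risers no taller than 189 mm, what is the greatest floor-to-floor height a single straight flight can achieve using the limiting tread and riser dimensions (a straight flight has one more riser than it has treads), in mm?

Treads that fit: ⌊3538 / 283⌋ = 12.
Risers = treads + 1 = 13.
Maximum height = 13 × 189 = 2457 mm.

2457 mm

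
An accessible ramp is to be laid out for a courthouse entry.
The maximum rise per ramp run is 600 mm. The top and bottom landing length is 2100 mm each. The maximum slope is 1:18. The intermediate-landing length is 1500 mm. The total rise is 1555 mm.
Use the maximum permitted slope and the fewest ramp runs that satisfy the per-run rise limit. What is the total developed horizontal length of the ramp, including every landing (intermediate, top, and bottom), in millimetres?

35190 mm

1555 / 600 = 2.592 → round up to 3 ramp runs. That means 2 intermediate landings.
Ramp run (horizontal) at 1:18: 1555 × 18 = 27990 mm.
2 intermediate landings contribute 2 × 1500 = 3000 mm.
Top and bottom landings: 2 × 2100 = 4200 mm.
Total = 27990 + 3000 + 4200 = 35190 mm.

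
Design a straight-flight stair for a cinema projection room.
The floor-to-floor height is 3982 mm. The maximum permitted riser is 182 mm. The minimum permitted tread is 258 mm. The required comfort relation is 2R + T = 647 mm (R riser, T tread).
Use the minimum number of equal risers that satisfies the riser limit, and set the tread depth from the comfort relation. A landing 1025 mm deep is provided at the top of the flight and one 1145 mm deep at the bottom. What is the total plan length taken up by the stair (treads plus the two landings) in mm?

8155 mm

3982 / 182 = 21.879 → round up to 22 risers.
Each riser is 3982/22 = 181 mm (≤ 182 mm).
Tread T = 647 − 2 × 181 = 285 mm (≥ 258 mm).
22 risers give 21 treads; going = 21 × 285 = 5985 mm.
Enclosure = 5985 + 1025 + 1145 = 8155 mm.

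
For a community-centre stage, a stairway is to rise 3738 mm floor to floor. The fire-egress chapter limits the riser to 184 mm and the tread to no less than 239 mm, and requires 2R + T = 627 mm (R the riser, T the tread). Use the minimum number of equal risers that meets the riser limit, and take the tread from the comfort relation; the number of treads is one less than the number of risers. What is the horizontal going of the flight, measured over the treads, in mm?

5420 mm

3738 / 184 = 20.32, so 21 risers are needed.
R = 3738 ÷ 21 = 178 mm.
Tread T = 627 − 2 × 178 = 271 mm (≥ 239 mm).
Treads = 21 − 1 = 20; going = 20 × 271 = 5420 mm.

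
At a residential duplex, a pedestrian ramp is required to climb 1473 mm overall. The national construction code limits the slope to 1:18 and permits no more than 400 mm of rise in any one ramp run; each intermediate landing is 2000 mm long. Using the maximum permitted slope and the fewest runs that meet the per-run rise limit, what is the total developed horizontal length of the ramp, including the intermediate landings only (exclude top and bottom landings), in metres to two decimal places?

32.51 m

1473 / 400 = 3.68, so 4 ramp runs are needed. That means 3 intermediate landings.
Horizontal run for 1473 mm of rise at 1:18 is 1473 × 18 = 26514 mm.
Intermediate landings: 3 × 2000 = 6000 mm.
Developed length = 26514 + 6000 = 32514 mm.
= 32.51 m.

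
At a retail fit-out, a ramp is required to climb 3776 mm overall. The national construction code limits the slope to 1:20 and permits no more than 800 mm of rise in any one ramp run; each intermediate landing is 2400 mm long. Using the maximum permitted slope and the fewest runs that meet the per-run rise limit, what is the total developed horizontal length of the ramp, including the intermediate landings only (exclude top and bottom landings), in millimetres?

85120 mm

At most 800 each: 3776/800 = 4.72, giving 5 ramp runs. That means 4 intermediate landings.
Ramp run (horizontal) at 1:20: 3776 × 20 = 75520 mm.
Intermediate landings: 4 × 2400 = 9600 mm.
Developed length = 75520 + 9600 = 85120 mm.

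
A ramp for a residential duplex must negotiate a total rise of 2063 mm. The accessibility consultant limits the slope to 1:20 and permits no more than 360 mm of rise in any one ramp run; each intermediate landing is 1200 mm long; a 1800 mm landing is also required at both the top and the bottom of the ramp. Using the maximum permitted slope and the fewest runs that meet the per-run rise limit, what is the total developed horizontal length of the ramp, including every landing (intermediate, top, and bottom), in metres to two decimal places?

2063 / 360 = 5.731 → round up to 6 ramp runs. That means 5 intermediate landings.
Horizontal run for 2063 mm of rise at 1:20 is 2063 × 20 = 41260 mm.
Intermediate landings: 5 × 1200 = 6000 mm.
Top and bottom landings: 2 × 1800 = 3600 mm.
Total = 41260 + 6000 + 3600 = 50860 mm.
= 50.86 m.

50.86 m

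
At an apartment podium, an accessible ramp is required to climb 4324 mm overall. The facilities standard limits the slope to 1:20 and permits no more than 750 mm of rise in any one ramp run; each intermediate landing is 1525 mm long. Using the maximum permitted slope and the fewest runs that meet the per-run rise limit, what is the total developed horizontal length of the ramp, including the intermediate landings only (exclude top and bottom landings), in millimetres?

94105 mm

⌈4324/750⌉ = 6 ramp runs. That means 5 intermediate landings.
Ramp run (horizontal) at 1:20: 4324 × 20 = 86480 mm.
5 intermediate landings contribute 5 × 1525 = 7625 mm.
Total developed length = 86480 + 7625 = 94105 mm.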